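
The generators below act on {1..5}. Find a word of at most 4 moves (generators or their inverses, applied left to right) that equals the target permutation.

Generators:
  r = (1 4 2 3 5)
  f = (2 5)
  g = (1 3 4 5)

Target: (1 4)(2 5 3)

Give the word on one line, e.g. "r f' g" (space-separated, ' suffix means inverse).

g g f

  after g: (1 3 4 5)
  after g: (1 4)(3 5)
  after f: (1 4)(2 5 3)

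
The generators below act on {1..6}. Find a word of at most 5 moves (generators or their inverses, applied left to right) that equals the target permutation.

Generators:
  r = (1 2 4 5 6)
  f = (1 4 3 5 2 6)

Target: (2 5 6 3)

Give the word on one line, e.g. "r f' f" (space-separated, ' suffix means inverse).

  after r': (1 6 5 4 2)
  after f': (1 2 6 3 4 5)
  after r': (2 5 6 3)

r' f' r'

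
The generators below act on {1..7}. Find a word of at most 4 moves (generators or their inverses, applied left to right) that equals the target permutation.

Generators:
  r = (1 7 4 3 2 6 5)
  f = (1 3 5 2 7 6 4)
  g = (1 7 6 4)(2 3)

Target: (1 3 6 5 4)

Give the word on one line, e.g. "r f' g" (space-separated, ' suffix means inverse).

f g r'

  after f: (1 3 5 2 7 6 4)
  after g: (1 2 6)(3 5)(4 7)
  after r': (1 3 6 5 4)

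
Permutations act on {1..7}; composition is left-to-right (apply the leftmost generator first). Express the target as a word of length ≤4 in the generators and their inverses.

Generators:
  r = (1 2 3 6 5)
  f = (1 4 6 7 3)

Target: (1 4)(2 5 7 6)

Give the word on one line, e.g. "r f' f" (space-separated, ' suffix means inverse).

  after r': (1 5 6 3 2)
  after r': (1 6 2 5 3)
  after f': (1 4)(2 5 7 6)

r' r' f'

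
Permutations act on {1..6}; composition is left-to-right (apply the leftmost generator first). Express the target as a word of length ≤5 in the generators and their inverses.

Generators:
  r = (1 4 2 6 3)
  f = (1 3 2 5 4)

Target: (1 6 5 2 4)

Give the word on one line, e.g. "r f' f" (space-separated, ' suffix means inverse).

  after r: (1 4 2 6 3)
  after r: (1 2 3 4 6)
  after r: (1 6 4 3 2)
  after f': (1 6 5 2 4)

r r r f'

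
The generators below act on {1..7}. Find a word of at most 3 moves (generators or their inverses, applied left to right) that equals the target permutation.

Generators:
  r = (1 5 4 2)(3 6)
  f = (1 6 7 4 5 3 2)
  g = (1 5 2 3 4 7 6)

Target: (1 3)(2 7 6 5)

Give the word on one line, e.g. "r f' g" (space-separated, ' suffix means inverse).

r' f'

  after r': (1 2 4 5)(3 6)
  after f': (1 3)(2 7 6 5)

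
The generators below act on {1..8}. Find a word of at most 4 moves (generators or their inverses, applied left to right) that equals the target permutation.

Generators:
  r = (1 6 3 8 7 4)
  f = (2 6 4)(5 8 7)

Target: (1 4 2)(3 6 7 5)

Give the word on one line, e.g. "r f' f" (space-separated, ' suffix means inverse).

  after f': (2 4 6)(5 7 8)
  after f': (2 6 4)(5 8 7)
  after r': (1 4 2)(3 6 7 5)

f' f' r'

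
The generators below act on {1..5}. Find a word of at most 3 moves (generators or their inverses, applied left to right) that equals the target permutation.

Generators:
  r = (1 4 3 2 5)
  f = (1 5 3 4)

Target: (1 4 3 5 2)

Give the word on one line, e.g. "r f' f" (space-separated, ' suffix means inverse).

  after r': (1 5 2 3 4)
  after f': (2 5)
  after f': (1 4 3 5 2)

r' f' f'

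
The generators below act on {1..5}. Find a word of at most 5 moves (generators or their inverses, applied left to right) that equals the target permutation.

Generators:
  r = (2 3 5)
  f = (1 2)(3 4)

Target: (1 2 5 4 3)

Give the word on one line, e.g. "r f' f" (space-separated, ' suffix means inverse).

  after r: (2 3 5)
  after f': (1 2 4 3 5)
  after f': (2 3 5)
  after r: (2 5 3)
  after f: (1 2 5 4 3)

r f' f' r f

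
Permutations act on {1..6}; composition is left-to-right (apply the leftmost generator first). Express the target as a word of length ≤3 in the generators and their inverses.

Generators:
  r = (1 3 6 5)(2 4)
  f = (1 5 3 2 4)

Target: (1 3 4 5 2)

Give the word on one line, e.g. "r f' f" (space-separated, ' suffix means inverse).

  after f: (1 5 3 2 4)
  after f: (1 3 4 5 2)

f f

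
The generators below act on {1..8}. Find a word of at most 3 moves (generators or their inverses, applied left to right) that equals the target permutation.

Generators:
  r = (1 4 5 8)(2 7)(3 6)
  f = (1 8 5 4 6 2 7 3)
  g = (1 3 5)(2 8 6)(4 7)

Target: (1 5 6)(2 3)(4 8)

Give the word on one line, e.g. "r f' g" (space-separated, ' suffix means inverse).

  after r': (1 8 5 4)(2 7)(3 6)
  after f: (1 5 6)(2 3)(4 8)

r' f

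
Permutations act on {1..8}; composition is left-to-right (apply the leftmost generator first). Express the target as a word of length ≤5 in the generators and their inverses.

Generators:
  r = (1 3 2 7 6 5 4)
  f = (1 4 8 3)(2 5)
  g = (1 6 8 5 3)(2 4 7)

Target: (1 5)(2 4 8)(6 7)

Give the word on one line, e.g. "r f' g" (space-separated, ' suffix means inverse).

r g r g'

  after r: (1 3 2 7 6 5 4)
  after g: (3 4 6)(5 7 8)
  after r: (1 3)(2 7 8 4 5 6)
  after g': (1 5)(2 4 8)(6 7)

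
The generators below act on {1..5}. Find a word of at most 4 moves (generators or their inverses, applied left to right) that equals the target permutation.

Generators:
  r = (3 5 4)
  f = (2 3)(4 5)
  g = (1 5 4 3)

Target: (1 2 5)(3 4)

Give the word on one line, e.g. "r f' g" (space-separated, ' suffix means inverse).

g' f' r

  after g': (1 3 4 5)
  after f': (1 2 3 5)
  after r: (1 2 5)(3 4)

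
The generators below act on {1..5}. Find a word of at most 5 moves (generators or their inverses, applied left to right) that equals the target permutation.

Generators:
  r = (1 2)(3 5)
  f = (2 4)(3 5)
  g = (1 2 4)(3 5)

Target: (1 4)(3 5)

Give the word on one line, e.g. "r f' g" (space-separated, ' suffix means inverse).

g f' g r f'

  after g: (1 2 4)(3 5)
  after f': (1 4)
  after g: (2 4)(3 5)
  after r: (1 2 4)
  after f': (1 4)(3 5)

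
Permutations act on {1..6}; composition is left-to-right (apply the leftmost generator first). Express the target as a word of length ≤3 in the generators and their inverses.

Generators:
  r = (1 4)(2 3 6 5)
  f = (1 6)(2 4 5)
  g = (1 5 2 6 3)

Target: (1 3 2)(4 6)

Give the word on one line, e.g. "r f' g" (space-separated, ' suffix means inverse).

  after f: (1 6)(2 4 5)
  after r': (1 3 2)(4 6)

f r'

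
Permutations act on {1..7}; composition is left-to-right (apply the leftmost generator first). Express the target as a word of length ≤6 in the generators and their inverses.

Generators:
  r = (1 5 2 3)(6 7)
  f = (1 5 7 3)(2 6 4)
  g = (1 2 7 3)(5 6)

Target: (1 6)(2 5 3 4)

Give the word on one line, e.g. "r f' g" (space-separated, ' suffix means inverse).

f' g' f' g

  after f': (1 3 7 5)(2 4 6)
  after g': (1 7 6)(2 4 5 3)
  after f': (1 5 7 2 6 3 4)
  after g: (1 6)(2 5 3 4)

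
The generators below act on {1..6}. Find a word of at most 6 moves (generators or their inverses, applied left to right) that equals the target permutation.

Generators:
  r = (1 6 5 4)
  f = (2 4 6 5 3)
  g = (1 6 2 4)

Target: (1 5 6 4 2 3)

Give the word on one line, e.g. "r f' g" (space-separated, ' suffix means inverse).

  after r: (1 6 5 4)
  after f: (1 5 6 3 2 4)
  after r': (1 6 3 2 5)
  after f: (1 5)(2 3 4 6)
  after g: (1 5 6 4 2 3)

r f r' f g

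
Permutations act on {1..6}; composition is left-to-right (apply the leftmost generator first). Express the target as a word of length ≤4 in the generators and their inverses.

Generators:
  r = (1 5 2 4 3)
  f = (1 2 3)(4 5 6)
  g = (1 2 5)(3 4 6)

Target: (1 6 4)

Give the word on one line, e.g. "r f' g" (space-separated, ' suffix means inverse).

  after r': (1 3 4 2 5)
  after g': (1 6 4)

r' g'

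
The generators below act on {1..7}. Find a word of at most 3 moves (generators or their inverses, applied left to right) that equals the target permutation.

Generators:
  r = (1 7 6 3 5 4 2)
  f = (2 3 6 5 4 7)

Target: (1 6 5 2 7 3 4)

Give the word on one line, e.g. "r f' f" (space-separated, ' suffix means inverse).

r r

  after r: (1 7 6 3 5 4 2)
  after r: (1 6 5 2 7 3 4)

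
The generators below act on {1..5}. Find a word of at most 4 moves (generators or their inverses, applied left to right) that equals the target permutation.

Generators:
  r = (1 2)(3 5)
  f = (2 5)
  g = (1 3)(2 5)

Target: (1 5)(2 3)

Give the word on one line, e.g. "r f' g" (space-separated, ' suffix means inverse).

  after r: (1 2)(3 5)
  after f': (1 5 3 2)
  after g': (1 2 3 5)
  after f': (1 5)(2 3)

r f' g' f'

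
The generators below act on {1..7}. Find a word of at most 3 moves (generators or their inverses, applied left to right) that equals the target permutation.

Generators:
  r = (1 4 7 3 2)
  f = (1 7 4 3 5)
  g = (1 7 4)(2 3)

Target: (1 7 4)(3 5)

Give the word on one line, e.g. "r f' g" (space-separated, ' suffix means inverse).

f r' g'

  after f: (1 7 4 3 5)
  after r': (1 4 7)(2 3 5)
  after g': (1 7 4)(3 5)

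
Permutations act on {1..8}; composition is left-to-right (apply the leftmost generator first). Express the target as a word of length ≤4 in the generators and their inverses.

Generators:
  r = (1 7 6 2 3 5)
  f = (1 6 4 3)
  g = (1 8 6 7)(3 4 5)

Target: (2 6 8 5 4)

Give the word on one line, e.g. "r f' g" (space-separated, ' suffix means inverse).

  after g': (1 7 6 8)(3 5 4)
  after r': (2 6 8 5 4)

g' r'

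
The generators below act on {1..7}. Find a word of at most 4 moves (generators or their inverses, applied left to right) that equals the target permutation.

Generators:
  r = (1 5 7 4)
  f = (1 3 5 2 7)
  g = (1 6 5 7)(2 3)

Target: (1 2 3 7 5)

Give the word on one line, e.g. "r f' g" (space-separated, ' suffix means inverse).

  after f': (1 7 2 5 3)
  after f': (1 2 3 7 5)

f' f'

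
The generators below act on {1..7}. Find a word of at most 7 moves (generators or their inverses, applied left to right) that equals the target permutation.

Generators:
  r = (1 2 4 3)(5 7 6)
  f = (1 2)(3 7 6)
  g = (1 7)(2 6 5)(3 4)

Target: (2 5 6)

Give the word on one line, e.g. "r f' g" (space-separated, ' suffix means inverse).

  after f: (1 2)(3 7 6)
  after g': (1 5 6 4 3)(2 7)
  after g': (1 6 3 7 5 2)
  after g': (1 2 7 6 4 3)
  after r': (2 5 6)

f g' g' g' r'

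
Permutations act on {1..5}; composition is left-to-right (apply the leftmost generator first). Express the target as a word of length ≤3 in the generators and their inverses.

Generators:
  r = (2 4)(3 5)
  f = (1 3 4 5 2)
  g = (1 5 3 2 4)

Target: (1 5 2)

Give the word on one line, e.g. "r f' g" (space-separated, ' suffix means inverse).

r g

  after r: (2 4)(3 5)
  after g: (1 5 2)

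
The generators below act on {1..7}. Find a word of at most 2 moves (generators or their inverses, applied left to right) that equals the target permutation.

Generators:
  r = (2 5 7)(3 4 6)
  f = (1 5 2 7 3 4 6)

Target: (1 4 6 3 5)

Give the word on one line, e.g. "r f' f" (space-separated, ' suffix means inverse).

f' r'

  after f': (1 6 4 3 7 2 5)
  after r': (1 4 6 3 5)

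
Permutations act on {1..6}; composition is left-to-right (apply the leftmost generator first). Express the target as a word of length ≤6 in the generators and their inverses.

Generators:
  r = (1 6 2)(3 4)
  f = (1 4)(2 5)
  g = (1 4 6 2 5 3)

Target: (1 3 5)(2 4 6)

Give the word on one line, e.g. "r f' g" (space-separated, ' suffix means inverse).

r' r' g' r

  after r': (1 2 6)(3 4)
  after r': (1 6 2)
  after g': (1 4)(2 3 5)
  after r: (1 3 5)(2 4 6)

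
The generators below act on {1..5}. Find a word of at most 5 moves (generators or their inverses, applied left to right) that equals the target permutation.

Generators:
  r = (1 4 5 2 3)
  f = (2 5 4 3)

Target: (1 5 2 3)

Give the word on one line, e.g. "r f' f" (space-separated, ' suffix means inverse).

f r' r' r'

  after f: (2 5 4 3)
  after r': (1 3 5)(2 4)
  after r': (1 2)(3 4 5)
  after r': (1 5 2 3)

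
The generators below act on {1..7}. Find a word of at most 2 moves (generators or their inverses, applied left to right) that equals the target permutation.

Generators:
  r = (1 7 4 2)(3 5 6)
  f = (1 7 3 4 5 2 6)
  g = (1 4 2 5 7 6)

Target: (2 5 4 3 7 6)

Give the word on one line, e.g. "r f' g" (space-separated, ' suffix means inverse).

  after f: (1 7 3 4 5 2 6)
  after r': (2 5 4 3 7 6)

f r'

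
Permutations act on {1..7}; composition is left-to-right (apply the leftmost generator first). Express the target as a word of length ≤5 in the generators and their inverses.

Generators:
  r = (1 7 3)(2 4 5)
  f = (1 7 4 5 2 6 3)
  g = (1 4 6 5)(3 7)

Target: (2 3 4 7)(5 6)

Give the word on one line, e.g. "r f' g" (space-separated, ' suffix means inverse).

f' g r'

  after f': (1 3 6 2 5 4 7)
  after g: (1 7 4 3 5 6 2)
  after r': (2 3 4 7)(5 6)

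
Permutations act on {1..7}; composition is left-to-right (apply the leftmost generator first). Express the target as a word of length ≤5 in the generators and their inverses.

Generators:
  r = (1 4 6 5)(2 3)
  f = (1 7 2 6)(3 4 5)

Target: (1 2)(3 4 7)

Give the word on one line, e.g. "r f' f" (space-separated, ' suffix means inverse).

  after r': (1 5 6 4)(2 3)
  after f: (1 3 6 5)(2 4 7)
  after r': (1 2)(3 4 7)

r' f r'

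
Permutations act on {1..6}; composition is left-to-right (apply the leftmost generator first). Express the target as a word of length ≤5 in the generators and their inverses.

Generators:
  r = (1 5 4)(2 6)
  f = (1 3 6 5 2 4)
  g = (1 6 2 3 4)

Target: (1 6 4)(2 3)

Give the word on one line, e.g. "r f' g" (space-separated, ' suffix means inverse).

  after g': (1 4 3 2 6)
  after r: (3 6 5 4)
  after g: (1 6 5)(2 3)
  after r': (1 2 3 6)(4 5)
  after r': (1 6 4)(2 3)

g' r g r' r'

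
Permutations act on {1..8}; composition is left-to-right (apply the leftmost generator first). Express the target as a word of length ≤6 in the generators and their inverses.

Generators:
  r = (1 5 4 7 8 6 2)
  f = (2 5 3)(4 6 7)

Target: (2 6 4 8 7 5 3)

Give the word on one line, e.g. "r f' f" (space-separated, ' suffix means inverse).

r f r f' r'

  after r: (1 5 4 7 8 6 2)
  after f: (1 3 2)(5 6)(7 8)
  after r: (1 3)(2 5)(4 7 6)
  after f': (1 5 3)(4 6 7)
  after r': (2 6 4 8 7 5 3)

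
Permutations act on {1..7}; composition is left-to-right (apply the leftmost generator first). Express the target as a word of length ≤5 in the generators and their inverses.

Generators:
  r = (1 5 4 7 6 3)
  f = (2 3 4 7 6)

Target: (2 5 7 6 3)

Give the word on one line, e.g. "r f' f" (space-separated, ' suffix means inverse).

f' r f r' f

  after f': (2 6 7 4 3)
  after r: (1 5 4)(2 3)
  after f: (1 5 7 6 2 4)
  after r': (2 5 4 3 6)
  after f: (2 5 7 6 3)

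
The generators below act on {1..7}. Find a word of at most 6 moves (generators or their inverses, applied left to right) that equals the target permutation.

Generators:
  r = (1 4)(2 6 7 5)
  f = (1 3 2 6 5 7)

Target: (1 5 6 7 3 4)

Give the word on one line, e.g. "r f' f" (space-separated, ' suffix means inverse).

r' r' f' r

  after r': (1 4)(2 5 7 6)
  after r': (2 7)(5 6)
  after f': (1 7 3)(2 5)
  after r: (1 5 6 7 3 4)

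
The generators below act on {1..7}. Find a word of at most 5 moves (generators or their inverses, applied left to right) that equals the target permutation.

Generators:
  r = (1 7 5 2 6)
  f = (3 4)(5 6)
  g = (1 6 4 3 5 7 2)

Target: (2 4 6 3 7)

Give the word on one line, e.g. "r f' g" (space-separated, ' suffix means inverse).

  after r: (1 7 5 2 6)
  after g: (1 2 4 3 5)
  after g: (2 3 7)(4 5 6)
  after f: (2 4 6 3 7)

r g g f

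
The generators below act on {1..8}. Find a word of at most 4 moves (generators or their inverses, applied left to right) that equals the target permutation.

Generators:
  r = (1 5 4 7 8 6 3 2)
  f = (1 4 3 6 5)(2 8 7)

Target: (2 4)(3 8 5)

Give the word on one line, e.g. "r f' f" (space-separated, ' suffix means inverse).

  after r: (1 5 4 7 8 6 3 2)
  after f: (2 4)(3 8 5)

r f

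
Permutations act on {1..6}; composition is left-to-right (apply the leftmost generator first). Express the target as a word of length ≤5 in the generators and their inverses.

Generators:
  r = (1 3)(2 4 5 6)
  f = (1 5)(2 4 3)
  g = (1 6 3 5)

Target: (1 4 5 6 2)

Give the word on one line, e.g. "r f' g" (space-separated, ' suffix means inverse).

r' f' r' f

  after r': (1 3)(2 6 5 4)
  after f': (1 4 3 5 2 6)
  after r': (1 2 5 6 3 4)
  after f: (1 4 5 6 2)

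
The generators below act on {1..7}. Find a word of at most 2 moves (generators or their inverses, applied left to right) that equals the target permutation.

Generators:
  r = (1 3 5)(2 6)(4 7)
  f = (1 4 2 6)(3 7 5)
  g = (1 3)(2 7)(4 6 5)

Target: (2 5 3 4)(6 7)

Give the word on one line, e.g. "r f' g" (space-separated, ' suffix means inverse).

  after r: (1 3 5)(2 6)(4 7)
  after g: (2 5 3 4)(6 7)

r g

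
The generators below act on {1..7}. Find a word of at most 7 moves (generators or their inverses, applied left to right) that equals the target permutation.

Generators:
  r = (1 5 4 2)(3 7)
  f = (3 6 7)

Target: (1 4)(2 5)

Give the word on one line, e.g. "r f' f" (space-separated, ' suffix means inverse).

f' f' r r f'

  after f': (3 7 6)
  after f': (3 6 7)
  after r: (1 5 4 2)(3 6)
  after r: (1 4)(2 5)(3 6 7)
  after f': (1 4)(2 5)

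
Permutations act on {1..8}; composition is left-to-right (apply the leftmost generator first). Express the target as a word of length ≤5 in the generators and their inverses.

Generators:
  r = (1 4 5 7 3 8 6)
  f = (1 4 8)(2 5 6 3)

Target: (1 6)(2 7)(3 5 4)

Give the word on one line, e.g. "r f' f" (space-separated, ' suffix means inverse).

f r f

  after f: (1 4 8)(2 5 6 3)
  after r: (1 5)(2 7 3)(4 6 8)
  after f: (1 6)(2 7)(3 5 4)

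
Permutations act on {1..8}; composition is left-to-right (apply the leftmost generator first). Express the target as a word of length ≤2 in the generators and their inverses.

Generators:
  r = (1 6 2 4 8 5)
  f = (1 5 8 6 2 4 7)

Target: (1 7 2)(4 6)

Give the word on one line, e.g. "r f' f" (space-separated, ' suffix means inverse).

  after f': (1 7 4 2 6 8 5)
  after r': (1 7 2)(4 6)

f' r'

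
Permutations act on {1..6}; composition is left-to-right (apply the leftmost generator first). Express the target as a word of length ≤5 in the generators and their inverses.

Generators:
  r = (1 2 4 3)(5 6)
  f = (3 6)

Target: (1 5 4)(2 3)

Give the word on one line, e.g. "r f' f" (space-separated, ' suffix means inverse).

  after r': (1 3 4 2)(5 6)
  after f': (1 6 5 3 4 2)
  after r': (1 5 4)(2 3)

r' f' r'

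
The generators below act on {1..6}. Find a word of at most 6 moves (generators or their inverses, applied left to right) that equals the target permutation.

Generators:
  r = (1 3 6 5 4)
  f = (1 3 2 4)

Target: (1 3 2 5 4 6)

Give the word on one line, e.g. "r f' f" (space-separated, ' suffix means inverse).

  after f': (1 4 2 3)
  after r: (2 6 5 4)
  after f': (1 4 3)(2 6 5)
  after r: (2 5)(4 6)
  after f: (1 3 2 5 4 6)

f' r f' r f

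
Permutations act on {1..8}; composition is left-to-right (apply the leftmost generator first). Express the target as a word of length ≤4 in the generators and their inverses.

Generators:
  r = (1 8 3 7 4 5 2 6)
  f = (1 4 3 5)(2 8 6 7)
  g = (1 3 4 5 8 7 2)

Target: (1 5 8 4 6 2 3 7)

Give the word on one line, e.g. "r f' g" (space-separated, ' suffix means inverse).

f' g' r

  after f': (1 5 3 4)(2 7 6 8)
  after g': (1 4 2 8 7 6 5)
  after r: (1 5 8 4 6 2 3 7)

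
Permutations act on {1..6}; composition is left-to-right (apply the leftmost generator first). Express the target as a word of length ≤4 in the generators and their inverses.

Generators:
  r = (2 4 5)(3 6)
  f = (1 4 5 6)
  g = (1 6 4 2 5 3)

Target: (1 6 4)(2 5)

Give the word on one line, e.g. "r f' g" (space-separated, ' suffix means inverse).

  after f': (1 6 5 4)
  after r: (1 3 6 2 4)
  after r: (1 6 4)(2 5)

f' r r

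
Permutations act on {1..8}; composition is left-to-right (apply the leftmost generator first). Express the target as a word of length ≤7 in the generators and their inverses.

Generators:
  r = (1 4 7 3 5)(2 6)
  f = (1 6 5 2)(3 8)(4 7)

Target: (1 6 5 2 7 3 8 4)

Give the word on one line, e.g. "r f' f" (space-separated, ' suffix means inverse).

  after f': (1 2 5 6)(3 8)(4 7)
  after r': (1 6 5 2 3 8 7)
  after f': (2 8 4 7)
  after f': (1 2 3 8 7 5 6)
  after r': (1 6 5 2 7 3 8 4)

f' r' f' f' r'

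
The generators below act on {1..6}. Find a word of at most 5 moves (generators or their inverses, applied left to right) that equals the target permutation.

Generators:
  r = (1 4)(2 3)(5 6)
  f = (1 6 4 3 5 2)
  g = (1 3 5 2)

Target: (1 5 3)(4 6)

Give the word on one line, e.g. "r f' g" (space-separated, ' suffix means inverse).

  after g: (1 3 5 2)
  after r: (1 2 4)(3 6 5)
  after g: (2 4 3 6)
  after f: (1 6)(2 3 4 5)
  after r': (1 5 3)(4 6)

g r g f r'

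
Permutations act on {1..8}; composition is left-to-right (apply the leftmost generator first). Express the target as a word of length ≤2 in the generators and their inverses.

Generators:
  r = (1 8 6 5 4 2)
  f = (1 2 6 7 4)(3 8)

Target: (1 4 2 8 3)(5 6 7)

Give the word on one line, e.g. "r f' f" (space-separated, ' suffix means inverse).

  after f: (1 2 6 7 4)(3 8)
  after r': (1 4 2 8 3)(5 6 7)

f r'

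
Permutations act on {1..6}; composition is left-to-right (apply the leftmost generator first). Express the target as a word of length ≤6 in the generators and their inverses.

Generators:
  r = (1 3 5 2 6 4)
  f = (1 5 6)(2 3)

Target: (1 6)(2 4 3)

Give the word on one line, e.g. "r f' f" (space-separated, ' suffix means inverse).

f r f r f

  after f: (1 5 6)(2 3)
  after r: (1 2 5 4)(3 6)
  after f: (1 3)(2 6)(4 5)
  after r: (1 5)(2 4)
  after f: (1 6)(2 4 3)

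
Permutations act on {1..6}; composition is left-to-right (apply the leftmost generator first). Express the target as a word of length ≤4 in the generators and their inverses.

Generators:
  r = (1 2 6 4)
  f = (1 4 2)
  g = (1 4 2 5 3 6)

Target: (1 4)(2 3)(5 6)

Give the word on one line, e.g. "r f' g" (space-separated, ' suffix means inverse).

  after g: (1 4 2 5 3 6)
  after r: (2 5 3 4 6)
  after g: (1 4)(2 3)(5 6)

g r g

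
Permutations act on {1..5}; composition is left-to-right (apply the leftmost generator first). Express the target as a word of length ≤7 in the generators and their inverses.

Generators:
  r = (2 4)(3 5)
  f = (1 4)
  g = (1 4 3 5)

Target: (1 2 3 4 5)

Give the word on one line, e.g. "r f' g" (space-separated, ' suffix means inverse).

g r g' f' g

  after g: (1 4 3 5)
  after r: (1 2 4 5)
  after g': (1 2)(3 4)
  after f': (1 2 4 3)
  after g: (1 2 3 4 5)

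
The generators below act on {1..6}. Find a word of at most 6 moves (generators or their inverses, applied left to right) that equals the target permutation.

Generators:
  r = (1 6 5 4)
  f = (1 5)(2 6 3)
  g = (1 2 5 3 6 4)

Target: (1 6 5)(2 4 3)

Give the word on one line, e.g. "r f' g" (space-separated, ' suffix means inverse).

g g g g

  after g: (1 2 5 3 6 4)
  after g: (1 5 6)(2 3 4)
  after g: (1 3)(2 6)(4 5)
  after g: (1 6 5)(2 4 3)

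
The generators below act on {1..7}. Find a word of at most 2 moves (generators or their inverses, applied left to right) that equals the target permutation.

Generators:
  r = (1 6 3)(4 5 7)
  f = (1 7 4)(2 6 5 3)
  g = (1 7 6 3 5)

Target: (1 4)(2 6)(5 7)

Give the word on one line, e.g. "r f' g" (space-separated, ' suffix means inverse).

f' g'

  after f': (1 4 7)(2 3 5 6)
  after g': (1 4)(2 6)(5 7)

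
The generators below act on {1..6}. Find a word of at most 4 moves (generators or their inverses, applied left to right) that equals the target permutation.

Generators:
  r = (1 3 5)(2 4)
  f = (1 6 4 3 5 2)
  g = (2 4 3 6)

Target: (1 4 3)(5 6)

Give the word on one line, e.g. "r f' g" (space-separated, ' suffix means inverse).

g f' g

  after g: (2 4 3 6)
  after f': (1 2 6 5 3)
  after g: (1 4 3)(5 6)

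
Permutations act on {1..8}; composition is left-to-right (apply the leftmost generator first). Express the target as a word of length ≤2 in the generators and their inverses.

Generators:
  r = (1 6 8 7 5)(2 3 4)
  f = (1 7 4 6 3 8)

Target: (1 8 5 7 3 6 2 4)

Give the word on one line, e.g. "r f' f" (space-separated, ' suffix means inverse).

f r'

  after f: (1 7 4 6 3 8)
  after r': (1 8 5 7 3 6 2 4)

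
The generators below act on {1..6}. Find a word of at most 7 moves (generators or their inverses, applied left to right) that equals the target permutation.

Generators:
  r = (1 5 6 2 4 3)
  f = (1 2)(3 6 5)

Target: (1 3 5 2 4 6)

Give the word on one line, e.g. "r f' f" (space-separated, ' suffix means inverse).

f f r f' f'

  after f: (1 2)(3 6 5)
  after f: (3 5 6)
  after r: (1 5 2 4 3 6)
  after f': (1 6 2 4 5)
  after f': (1 3 5 2 4 6)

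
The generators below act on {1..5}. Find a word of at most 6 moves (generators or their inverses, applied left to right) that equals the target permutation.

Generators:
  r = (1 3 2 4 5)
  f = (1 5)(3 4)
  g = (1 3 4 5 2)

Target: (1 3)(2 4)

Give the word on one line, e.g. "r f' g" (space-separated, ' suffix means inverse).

f' g' g' f f

  after f': (1 5)(3 4)
  after g': (1 4)(2 5)
  after g': (1 3)(2 4)
  after f: (1 4 2 3 5)
  after f: (1 3)(2 4)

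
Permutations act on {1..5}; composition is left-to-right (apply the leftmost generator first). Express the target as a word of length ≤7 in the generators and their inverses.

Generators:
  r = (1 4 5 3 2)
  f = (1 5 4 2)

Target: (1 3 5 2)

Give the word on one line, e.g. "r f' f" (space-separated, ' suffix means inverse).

f' r f' r' f

  after f': (1 2 4 5)
  after r: (2 5 4 3)
  after f': (1 2)(3 4)
  after r': (1 3)(4 5)
  after f: (1 3 5 2)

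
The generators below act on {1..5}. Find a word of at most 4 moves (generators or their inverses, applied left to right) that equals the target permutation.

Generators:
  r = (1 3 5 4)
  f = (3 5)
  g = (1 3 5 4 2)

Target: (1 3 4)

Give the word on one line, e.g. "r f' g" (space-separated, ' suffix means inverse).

  after f': (3 5)
  after g: (1 3 4 2)
  after r': (2 4)(3 5)
  after g: (1 3 4)

f' g r' g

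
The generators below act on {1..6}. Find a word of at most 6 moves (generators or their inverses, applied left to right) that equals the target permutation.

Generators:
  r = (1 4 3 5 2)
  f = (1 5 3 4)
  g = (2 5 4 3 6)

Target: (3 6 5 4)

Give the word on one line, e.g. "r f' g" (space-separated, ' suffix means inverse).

g f f f r'

  after g: (2 5 4 3 6)
  after f: (1 5)(2 3 6)
  after f: (1 3 6 2 4)
  after f: (1 4 5 3 6 2)
  after r': (3 6 5 4)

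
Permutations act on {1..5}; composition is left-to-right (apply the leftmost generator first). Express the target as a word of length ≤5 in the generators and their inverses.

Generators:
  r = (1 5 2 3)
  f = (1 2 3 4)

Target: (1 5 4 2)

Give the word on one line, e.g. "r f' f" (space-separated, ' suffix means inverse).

  after f': (1 4 3 2)
  after r: (1 4)(2 5)
  after f': (1 3 2 5)
  after f': (1 2 5 4 3)
  after r': (1 5 4 2)

f' r f' f' r'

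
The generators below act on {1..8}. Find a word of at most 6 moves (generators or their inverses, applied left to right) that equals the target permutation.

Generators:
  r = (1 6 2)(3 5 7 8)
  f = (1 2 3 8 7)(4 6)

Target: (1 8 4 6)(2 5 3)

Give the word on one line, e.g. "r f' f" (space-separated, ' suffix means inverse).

f f r' r' f'

  after f: (1 2 3 8 7)(4 6)
  after f: (1 3 7 2 8)
  after r': (1 8 2 7 6)(3 5)
  after r': (1 7)(2 5 8 6)
  after f': (1 8 4 6)(2 5 3)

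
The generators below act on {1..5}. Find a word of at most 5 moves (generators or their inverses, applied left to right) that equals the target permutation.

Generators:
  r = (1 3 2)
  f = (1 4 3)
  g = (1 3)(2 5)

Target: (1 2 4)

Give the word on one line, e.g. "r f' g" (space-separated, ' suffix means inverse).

r' f f

  after r': (1 2 3)
  after f: (1 2)(3 4)
  after f: (1 2 4)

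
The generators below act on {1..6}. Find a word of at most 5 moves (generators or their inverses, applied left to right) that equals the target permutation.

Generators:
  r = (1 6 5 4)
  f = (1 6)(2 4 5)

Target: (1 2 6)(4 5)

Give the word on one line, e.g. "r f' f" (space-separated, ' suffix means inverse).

f r r f' r

  after f: (1 6)(2 4 5)
  after r: (1 5 2)
  after r: (1 4)(2 6 5)
  after f': (1 2)(4 6)
  after r: (1 2 6)(4 5)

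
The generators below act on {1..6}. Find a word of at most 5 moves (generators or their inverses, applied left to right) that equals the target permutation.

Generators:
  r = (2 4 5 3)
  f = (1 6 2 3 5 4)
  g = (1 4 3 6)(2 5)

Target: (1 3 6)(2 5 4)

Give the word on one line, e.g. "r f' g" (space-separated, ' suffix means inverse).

  after g': (1 6 3 4)(2 5)
  after f': (2 3 5 6)
  after f': (1 4 5)
  after g: (1 3 6)(2 5 4)

g' f' f' g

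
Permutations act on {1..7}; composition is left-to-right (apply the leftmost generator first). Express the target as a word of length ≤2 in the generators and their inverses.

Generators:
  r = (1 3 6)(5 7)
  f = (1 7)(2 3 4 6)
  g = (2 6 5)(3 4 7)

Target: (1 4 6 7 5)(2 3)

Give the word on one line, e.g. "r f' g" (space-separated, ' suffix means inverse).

r f

  after r: (1 3 6)(5 7)
  after f: (1 4 6 7 5)(2 3)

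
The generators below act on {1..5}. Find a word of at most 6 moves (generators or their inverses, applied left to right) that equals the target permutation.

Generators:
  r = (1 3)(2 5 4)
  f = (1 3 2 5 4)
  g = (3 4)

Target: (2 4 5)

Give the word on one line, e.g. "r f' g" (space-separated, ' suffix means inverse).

  after r: (1 3)(2 5 4)
  after r: (2 4 5)
  after g': (2 3 4 5)
  after r: (1 3 2)
  after f': (2 4 5)

r r g' r f'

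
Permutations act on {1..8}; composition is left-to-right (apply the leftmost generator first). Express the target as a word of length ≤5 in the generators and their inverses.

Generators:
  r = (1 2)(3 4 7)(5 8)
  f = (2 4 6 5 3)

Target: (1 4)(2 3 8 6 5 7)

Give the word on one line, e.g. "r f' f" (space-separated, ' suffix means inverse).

r f r f r'

  after r: (1 2)(3 4 7)(5 8)
  after f: (1 4 7 2)(3 6 5 8)
  after r: (1 7)(3 6 8 4)
  after f: (1 7)(2 4)(3 5)(6 8)
  after r': (1 4)(2 3 8 6 5 7)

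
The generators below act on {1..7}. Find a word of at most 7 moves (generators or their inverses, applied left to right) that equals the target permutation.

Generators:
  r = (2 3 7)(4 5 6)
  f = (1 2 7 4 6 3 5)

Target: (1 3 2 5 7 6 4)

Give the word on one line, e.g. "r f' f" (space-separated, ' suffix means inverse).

r' f' r' r' f

  after r': (2 7 3)(4 6 5)
  after f': (1 5 7 6 3)
  after r': (1 4 6 2 7 5 3)
  after r': (1 6 7 4 5 2 3)
  after f: (1 3 2 5 7 6 4)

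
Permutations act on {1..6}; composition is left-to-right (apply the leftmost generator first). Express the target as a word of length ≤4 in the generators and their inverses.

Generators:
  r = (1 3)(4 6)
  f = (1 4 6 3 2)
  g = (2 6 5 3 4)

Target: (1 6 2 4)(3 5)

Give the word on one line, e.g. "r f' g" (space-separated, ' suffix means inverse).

f' g

  after f': (1 2 3 6 4)
  after g: (1 6 2 4)(3 5)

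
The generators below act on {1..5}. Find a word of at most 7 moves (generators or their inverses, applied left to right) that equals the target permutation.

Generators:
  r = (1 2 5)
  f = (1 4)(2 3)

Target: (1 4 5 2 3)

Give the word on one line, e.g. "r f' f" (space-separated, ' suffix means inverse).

f' r f f r

  after f': (1 4)(2 3)
  after r: (1 4 2 3 5)
  after f: (3 5 4)
  after f: (1 4 2 3 5)
  after r: (1 4 5 2 3)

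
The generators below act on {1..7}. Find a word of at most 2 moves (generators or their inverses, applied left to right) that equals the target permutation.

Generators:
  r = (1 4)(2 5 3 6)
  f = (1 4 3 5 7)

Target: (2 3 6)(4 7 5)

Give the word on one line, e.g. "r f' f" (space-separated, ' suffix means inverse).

r f'

  after r: (1 4)(2 5 3 6)
  after f': (2 3 6)(4 7 5)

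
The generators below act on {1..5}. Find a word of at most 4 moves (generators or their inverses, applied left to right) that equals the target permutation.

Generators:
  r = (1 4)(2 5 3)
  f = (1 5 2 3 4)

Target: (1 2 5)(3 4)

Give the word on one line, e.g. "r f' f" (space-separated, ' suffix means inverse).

r' f' f'

  after r': (1 4)(2 3 5)
  after f': (1 3)
  after f': (1 2 5)(3 4)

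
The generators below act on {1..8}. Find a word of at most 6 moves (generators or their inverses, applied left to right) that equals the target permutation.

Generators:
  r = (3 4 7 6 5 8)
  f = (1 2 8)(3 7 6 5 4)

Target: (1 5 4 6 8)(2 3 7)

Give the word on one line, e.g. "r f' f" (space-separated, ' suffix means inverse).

  after f': (1 8 2)(3 4 5 6 7)
  after r': (1 5 7 8 2)(4 6)
  after f': (1 6 5 3 4 7 2 8)
  after r: (1 5 4 6 8)(2 3 7)

f' r' f' r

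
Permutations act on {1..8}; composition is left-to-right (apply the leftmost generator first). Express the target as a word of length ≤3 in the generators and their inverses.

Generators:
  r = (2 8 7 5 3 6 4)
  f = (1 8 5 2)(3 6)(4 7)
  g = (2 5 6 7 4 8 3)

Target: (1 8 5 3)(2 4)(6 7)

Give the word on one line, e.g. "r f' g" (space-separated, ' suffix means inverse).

g' f' r

  after g': (2 3 8 4 7 6 5)
  after f': (1 2 6 8 7 3)
  after r: (1 8 5 3)(2 4)(6 7)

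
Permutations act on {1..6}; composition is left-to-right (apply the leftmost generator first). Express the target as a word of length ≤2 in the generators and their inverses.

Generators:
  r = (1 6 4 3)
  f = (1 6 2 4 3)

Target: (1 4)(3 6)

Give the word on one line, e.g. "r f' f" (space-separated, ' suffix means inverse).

r' r'

  after r': (1 3 4 6)
  after r': (1 4)(3 6)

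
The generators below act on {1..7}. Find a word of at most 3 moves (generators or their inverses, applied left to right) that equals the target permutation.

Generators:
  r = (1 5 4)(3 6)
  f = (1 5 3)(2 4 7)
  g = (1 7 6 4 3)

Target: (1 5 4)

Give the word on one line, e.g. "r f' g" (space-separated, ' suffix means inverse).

  after r': (1 4 5)(3 6)
  after r': (1 5 4)

r' r'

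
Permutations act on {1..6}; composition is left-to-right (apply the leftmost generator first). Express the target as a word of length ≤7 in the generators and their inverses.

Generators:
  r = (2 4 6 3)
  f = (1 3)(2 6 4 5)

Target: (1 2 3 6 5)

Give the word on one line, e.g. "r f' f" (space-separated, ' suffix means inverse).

  after f: (1 3)(2 6 4 5)
  after r: (1 2 3)(4 5)
  after f': (1 5 6 2)
  after r: (1 5 3 2)(4 6)
  after f: (1 2 3 6 5)

f r f' r f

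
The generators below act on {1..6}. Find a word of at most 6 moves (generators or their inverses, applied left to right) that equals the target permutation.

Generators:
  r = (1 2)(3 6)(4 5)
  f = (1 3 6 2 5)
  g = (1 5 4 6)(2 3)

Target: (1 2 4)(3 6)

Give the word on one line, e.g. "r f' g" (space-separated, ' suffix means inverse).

  after f: (1 3 6 2 5)
  after g: (1 2 4 6 3)
  after f': (1 6)(2 4 3 5)
  after r': (1 3 4 6 2 5)
  after g: (1 2 4)(3 6)

f g f' r' g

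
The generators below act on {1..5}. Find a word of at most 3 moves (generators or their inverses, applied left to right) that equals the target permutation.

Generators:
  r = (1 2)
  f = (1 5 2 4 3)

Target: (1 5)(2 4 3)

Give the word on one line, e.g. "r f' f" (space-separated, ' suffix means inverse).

f r'

  after f: (1 5 2 4 3)
  after r': (1 5)(2 4 3)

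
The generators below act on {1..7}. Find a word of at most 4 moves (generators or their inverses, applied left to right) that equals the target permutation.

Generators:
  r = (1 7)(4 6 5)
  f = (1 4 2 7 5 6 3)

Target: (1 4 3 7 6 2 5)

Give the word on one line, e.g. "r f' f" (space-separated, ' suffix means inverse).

  after r': (1 7)(4 5 6)
  after f': (1 2 4 7 3 6)
  after r: (1 2 6 7 3 5 4)
  after f': (1 4 3 7 6 2 5)

r' f' r f'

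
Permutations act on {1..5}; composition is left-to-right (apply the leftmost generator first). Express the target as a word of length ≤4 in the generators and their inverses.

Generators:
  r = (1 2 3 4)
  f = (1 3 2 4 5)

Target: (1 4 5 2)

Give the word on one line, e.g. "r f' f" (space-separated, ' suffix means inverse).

  after f: (1 3 2 4 5)
  after r: (1 4 5 2)

f r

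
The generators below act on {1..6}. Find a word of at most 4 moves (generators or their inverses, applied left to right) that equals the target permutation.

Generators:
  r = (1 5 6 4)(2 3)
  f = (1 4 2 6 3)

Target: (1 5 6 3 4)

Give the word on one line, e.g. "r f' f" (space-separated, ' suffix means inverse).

  after r': (1 4 6 5)(2 3)
  after f': (2 6 5 3 4)
  after r: (1 5 2 4 3)
  after f: (1 5 6 3 4)

r' f' r f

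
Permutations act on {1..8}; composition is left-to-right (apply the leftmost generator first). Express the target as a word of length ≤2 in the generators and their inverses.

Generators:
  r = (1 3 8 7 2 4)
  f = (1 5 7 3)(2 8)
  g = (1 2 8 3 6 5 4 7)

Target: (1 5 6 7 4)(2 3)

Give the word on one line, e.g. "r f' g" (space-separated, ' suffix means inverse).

g' f'

  after g': (1 7 4 5 6 3 8 2)
  after f': (1 5 6 7 4)(2 3)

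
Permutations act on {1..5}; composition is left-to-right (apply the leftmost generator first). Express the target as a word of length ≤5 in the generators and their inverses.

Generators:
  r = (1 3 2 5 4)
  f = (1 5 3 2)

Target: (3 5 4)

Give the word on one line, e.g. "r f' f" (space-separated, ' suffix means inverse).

  after r: (1 3 2 5 4)
  after f': (1 5 4 2)
  after f': (3 5 4)

r f' f'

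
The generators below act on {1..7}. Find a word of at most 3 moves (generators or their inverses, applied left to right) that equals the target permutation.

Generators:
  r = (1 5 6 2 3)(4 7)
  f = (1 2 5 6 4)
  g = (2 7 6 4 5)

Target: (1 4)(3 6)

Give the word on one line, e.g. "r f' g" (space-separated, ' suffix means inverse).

r r f

  after r: (1 5 6 2 3)(4 7)
  after r: (1 6 3 5 2)
  after f: (1 4)(3 6)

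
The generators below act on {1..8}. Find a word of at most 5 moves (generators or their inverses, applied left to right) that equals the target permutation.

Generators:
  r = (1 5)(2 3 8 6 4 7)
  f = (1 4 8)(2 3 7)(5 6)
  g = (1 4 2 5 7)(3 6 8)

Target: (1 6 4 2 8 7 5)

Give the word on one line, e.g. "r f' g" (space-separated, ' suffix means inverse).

  after f': (1 8 4)(2 7 3)(5 6)
  after g: (1 3 5 8 2)(6 7)
  after f: (1 7 5)(2 4 8 3 6)
  after r': (1 4 3 8 2 6 7)
  after r': (1 6 4 2 8 7 5)

f' g f r' r'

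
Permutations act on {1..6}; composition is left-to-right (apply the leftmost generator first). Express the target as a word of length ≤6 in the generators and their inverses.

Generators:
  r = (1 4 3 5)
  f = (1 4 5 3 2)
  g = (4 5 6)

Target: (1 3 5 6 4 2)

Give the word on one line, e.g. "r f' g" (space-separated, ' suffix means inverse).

g f' r' f'

  after g: (4 5 6)
  after f': (1 2 3 5 6)
  after r': (1 2 4)(5 6)
  after f': (1 3 5 6 4 2)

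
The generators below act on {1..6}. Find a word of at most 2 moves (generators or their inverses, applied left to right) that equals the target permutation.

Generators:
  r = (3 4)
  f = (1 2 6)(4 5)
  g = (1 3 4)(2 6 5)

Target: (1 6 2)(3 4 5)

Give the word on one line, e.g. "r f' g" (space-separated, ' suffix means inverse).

  after f': (1 6 2)(4 5)
  after r': (1 6 2)(3 4 5)

f' r'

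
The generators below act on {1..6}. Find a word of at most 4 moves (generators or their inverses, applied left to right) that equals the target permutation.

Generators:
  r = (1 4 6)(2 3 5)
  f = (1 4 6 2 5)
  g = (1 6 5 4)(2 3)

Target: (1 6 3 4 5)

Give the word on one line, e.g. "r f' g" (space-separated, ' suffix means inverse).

  after g': (1 4 5 6)(2 3)
  after f': (2 3 6 5 4)
  after r': (1 6 3 4 5)

g' f' r'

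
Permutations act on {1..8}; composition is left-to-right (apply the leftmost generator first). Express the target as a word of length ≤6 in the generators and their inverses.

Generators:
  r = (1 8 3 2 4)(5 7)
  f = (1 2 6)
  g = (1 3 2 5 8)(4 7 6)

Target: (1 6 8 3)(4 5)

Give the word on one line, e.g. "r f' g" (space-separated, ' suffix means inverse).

f' g' f g' g'

  after f': (1 6 2)
  after g': (1 7 4 6 3)(2 8 5)
  after f: (1 7 4)(2 8 5 6 3)
  after g': (1 4 8 2 5 7 6)
  after g': (1 6 8 3)(4 5)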